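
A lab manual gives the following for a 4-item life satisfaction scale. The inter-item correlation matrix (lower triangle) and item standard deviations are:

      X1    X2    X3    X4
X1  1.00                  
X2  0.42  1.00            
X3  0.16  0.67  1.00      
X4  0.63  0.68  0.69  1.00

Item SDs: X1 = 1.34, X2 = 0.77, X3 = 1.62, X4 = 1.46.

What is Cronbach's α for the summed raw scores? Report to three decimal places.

Cronbach's α = 0.793

Σσ²ᵢ = 1.34² + 0.77² + 1.62² + 1.46² = 7.1445
Covariances σ_ij = r_ij · s_i · s_j:
  σ(X1,X2) = 0.42 × 1.34 × 0.77 = 0.4334
  σ(X1,X3) = 0.16 × 1.34 × 1.62 = 0.3473
  σ(X1,X4) = 0.63 × 1.34 × 1.46 = 1.2325
  σ(X2,X3) = 0.67 × 0.77 × 1.62 = 0.8358
  σ(X2,X4) = 0.68 × 0.77 × 1.46 = 0.7645
  σ(X3,X4) = 0.69 × 1.62 × 1.46 = 1.6320
σ²_T = Σσ²ᵢ + 2·Σσ_ij = 7.1445 + 2 × 5.2455 = 17.6355
α = (4/3)·(1 − 7.1445/17.6355) = 0.793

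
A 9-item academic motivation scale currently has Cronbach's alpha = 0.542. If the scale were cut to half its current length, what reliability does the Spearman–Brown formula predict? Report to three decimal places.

predicted reliability = 0.372

Length factor m = 1/2
α' = m·α / (1 − (1−m)·α)
   = 1/2 × 0.542 / (1 − (1 − 1/2) × 0.542)
   = 0.2710 / 0.7290 = 0.372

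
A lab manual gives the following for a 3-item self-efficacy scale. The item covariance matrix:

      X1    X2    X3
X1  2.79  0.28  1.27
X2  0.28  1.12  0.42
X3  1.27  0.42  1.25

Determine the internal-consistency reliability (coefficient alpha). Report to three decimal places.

sum of item variances = 2.79 + 1.12 + 1.25 = 5.16
Sum of the distinct covariances = 1.97
Var(T) = 5.16 + 2 × 1.97 = 9.10
α = (k/(k−1))·(1 − sum of item variances/Var(T)) = (3/2)·(1 − 5.16/9.10) = 0.649

α = 0.649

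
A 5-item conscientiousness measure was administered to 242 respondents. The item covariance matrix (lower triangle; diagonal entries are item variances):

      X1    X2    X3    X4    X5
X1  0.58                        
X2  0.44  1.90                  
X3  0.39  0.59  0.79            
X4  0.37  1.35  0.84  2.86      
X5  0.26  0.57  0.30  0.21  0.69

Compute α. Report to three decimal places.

α = 0.762

Σσᵢ² = 0.58 + 1.90 + 0.79 + 2.86 + 0.69 = 6.82
Σ_{i<j} σ_ij = 5.32
σ²_T = 6.82 + 2 × 5.32 = 17.46
α = (k/(k−1))·(1 − Σσᵢ²/σ²_T) = (5/4)·(1 − 6.82/17.46) = 0.762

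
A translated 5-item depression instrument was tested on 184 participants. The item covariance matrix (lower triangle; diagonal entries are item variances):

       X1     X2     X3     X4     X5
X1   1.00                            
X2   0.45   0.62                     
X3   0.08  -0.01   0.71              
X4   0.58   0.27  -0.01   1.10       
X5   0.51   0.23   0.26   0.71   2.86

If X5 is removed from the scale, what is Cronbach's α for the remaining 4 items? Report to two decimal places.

Cronbach's α = 0.59

Remaining items: X1, X2, X3, X4 (k = 4).
sum of item variances = 1.00 + 0.62 + 0.71 + 1.10 = 3.43
σ²_T = 3.43 + 2 × 1.36 = 6.15
α (item deleted) = (4/3)·(1 − 3.43/6.15) = 0.59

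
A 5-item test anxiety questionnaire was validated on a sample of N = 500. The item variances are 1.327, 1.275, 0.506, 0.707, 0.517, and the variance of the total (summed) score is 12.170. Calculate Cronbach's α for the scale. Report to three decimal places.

Σσᵢ² = 1.327 + 1.275 + 0.506 + 0.707 + 0.517 = 4.332
α = (k/(k−1))·(1 − Σσᵢ²/Var(T)) = (5/4)·(1 − 4.332/12.170) = 0.805

α = 0.805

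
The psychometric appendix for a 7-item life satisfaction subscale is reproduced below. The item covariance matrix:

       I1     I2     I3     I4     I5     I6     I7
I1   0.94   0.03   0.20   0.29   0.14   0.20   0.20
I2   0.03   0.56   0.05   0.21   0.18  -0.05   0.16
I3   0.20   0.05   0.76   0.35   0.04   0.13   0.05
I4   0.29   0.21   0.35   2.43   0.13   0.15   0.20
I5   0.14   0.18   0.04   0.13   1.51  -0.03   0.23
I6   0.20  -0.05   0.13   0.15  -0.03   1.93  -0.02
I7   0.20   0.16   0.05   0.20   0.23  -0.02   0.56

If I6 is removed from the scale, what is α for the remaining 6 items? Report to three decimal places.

Remaining items: I1, I2, I3, I4, I5, I7 (k = 6).
ΣVar(i) = 0.94 + 0.56 + 0.76 + 2.43 + 1.51 + 0.56 = 6.76
σ²_total = 6.76 + 2 × 2.46 = 11.68
α (item deleted) = (6/5)·(1 − 6.76/11.68) = 0.505

α = 0.505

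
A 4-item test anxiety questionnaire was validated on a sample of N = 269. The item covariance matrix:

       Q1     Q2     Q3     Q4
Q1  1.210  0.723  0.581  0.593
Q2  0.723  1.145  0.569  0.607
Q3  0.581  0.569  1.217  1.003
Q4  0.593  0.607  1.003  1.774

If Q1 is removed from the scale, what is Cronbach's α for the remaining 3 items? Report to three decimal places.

Cronbach's α = 0.770

Remaining items: Q2, Q3, Q4 (k = 3).
Σσ²ᵢ = 1.145 + 1.217 + 1.774 = 4.136
σ²_T = 4.136 + 2 × 2.179 = 8.494
α (item deleted) = (3/2)·(1 − 4.136/8.494) = 0.770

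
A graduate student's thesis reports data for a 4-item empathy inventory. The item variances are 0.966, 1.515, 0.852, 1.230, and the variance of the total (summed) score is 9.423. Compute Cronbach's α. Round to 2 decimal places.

α = 0.69

Σσ²ᵢ = 0.966 + 1.515 + 0.852 + 1.230 = 4.563
α = (k/(k−1))·(1 − Σσ²ᵢ/σ²_total) = (4/3)·(1 − 4.563/9.423) = 0.69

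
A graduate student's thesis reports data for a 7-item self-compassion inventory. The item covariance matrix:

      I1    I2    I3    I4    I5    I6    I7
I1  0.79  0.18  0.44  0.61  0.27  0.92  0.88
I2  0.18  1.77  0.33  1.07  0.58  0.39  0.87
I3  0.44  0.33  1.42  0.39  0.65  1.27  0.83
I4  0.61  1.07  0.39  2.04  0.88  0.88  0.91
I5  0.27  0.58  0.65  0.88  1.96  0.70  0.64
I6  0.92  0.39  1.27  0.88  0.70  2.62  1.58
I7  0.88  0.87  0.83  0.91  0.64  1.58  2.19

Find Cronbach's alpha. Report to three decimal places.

α = 0.822

Σσᵢ² = 0.79 + 1.77 + 1.42 + 2.04 + 1.96 + 2.62 + 2.19 = 12.79
Σ_{i<j} σ_ij = 15.27
total variance = 12.79 + 2 × 15.27 = 43.33
α = (k/(k−1))·(1 − Σσᵢ²/total variance) = (7/6)·(1 − 12.79/43.33) = 0.822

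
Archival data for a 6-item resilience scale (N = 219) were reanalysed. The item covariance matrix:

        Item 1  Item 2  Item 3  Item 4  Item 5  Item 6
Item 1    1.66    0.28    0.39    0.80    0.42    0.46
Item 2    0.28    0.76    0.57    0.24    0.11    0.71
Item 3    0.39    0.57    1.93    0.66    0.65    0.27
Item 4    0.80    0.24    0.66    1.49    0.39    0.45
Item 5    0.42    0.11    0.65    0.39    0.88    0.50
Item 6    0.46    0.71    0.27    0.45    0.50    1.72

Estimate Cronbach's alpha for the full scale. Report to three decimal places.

α = 0.745

Σσ²ᵢ = 1.66 + 0.76 + 1.93 + 1.49 + 0.88 + 1.72 = 8.44
Sum of the distinct covariances = 6.90
Var(T) = 8.44 + 2 × 6.90 = 22.24
α = (k/(k−1))·(1 − Σσ²ᵢ/Var(T)) = (6/5)·(1 − 8.44/22.24) = 0.745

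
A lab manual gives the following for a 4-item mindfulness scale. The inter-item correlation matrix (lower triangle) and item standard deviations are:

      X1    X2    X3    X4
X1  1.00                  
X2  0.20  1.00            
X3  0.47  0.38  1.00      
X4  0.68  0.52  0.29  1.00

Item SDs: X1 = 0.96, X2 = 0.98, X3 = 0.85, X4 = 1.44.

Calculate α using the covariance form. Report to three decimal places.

α = 0.740

Σσ²ᵢ = 0.96² + 0.98² + 0.85² + 1.44² = 4.6781
Covariances σ_ij = r_ij · s_i · s_j:
  σ(X1,X2) = 0.20 × 0.96 × 0.98 = 0.1882
  σ(X1,X3) = 0.47 × 0.96 × 0.85 = 0.3835
  σ(X1,X4) = 0.68 × 0.96 × 1.44 = 0.9400
  σ(X2,X3) = 0.38 × 0.98 × 0.85 = 0.3165
  σ(X2,X4) = 0.52 × 0.98 × 1.44 = 0.7338
  σ(X3,X4) = 0.29 × 0.85 × 1.44 = 0.3550
σ²_T = Σσ²ᵢ + 2·Σσ_ij = 4.6781 + 2 × 2.9170 = 10.5121
α = (4/3)·(1 − 4.6781/10.5121) = 0.740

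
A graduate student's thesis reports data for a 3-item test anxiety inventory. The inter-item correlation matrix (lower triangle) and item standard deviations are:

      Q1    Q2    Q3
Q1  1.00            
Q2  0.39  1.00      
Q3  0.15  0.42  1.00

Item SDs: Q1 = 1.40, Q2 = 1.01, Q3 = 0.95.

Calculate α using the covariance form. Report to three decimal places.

α = 0.559

Σσ²ᵢ = 1.40² + 1.01² + 0.95² = 3.8826
Covariances σ_ij = r_ij · s_i · s_j:
  σ(Q1,Q2) = 0.39 × 1.40 × 1.01 = 0.5515
  σ(Q1,Q3) = 0.15 × 1.40 × 0.95 = 0.1995
  σ(Q2,Q3) = 0.42 × 1.01 × 0.95 = 0.4030
σ²_T = Σσ²ᵢ + 2·Σσ_ij = 3.8826 + 2 × 1.1540 = 6.1906
α = (3/2)·(1 − 3.8826/6.1906) = 0.559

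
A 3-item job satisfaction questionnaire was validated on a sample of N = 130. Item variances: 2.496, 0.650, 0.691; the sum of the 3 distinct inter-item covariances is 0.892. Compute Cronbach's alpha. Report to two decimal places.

Cronbach's alpha = 0.48

Σσ²ᵢ = 2.496 + 0.650 + 0.691 = 3.837
Sum of distinct covariances = 0.892
Var(T) = Σσ²ᵢ + 2·Σcov = 3.837 + 2 × 0.892 = 5.621
α = (3/2)·(1 − 3.837/5.621) = 0.48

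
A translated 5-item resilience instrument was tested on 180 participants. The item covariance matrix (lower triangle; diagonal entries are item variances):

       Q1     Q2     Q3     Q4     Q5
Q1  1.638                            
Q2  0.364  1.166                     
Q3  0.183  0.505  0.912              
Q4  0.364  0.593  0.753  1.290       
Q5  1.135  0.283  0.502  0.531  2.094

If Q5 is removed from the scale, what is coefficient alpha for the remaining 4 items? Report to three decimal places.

Remaining items: Q1, Q2, Q3, Q4 (k = 4).
sum of item variances = 1.638 + 1.166 + 0.912 + 1.290 = 5.006
total variance = 5.006 + 2 × 2.762 = 10.530
α (item deleted) = (4/3)·(1 − 5.006/10.530) = 0.699

coefficient alpha = 0.699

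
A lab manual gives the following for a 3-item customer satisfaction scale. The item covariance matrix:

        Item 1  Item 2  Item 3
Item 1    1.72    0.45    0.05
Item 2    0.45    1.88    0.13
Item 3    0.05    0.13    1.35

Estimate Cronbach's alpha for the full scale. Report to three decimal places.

Cronbach's alpha = 0.304

sum of item variances = 1.72 + 1.88 + 1.35 = 4.95
Sum of off-diagonal covariances = 0.63
total variance = 4.95 + 2 × 0.63 = 6.21
α = (k/(k−1))·(1 − sum of item variances/total variance) = (3/2)·(1 − 4.95/6.21) = 0.304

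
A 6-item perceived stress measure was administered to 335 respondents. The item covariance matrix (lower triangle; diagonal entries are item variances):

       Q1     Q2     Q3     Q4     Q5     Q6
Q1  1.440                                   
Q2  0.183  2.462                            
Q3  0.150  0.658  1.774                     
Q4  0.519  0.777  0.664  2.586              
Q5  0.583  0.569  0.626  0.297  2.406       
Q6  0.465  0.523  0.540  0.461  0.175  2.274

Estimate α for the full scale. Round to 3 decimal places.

α = 0.632

Σσᵢ² = 1.440 + 2.462 + 1.774 + 2.586 + 2.406 + 2.274 = 12.942
Σ_{i<j} σ_ij = 7.190
σ²_total = 12.942 + 2 × 7.190 = 27.322
α = (k/(k−1))·(1 − Σσᵢ²/σ²_total) = (6/5)·(1 − 12.942/27.322) = 0.632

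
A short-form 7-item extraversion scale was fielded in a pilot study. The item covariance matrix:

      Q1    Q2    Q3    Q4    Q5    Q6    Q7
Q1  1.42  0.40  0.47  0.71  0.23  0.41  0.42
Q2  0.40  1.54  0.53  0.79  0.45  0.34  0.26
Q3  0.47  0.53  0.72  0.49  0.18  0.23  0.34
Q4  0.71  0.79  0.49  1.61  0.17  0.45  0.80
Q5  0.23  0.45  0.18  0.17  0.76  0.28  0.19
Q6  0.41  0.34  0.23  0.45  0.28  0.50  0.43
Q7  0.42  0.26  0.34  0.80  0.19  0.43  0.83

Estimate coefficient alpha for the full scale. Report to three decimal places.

α = 0.816

sum of item variances = 1.42 + 1.54 + 0.72 + 1.61 + 0.76 + 0.50 + 0.83 = 7.38
Σ_{i<j} σ_ij = 8.57
Var(T) = 7.38 + 2 × 8.57 = 24.52
α = (k/(k−1))·(1 − sum of item variances/Var(T)) = (7/6)·(1 − 7.38/24.52) = 0.816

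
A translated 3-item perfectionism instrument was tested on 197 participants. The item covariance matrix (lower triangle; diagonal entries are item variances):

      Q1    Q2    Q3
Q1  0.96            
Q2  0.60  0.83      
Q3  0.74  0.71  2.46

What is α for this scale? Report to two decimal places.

sum of item variances = 0.96 + 0.83 + 2.46 = 4.25
Sum of off-diagonal covariances = 2.05
Var(T) = 4.25 + 2 × 2.05 = 8.35
α = (k/(k−1))·(1 − sum of item variances/Var(T)) = (3/2)·(1 − 4.25/8.35) = 0.74

α = 0.74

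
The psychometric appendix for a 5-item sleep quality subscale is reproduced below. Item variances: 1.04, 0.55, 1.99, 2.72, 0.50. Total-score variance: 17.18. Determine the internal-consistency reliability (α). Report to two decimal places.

α = 0.76

Σσ²ᵢ = 1.04 + 0.55 + 1.99 + 2.72 + 0.50 = 6.80
α = (k/(k−1))·(1 − Σσ²ᵢ/σ²_T) = (5/4)·(1 − 6.80/17.18) = 0.76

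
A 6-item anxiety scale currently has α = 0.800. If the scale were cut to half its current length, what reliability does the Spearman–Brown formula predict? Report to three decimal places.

predicted reliability = 0.667

Length factor m = 1/2
α' = m·α / (1 − (1−m)·α)
   = 1/2 × 0.800 / (1 − (1 − 1/2) × 0.800)
   = 0.4000 / 0.6000 = 0.667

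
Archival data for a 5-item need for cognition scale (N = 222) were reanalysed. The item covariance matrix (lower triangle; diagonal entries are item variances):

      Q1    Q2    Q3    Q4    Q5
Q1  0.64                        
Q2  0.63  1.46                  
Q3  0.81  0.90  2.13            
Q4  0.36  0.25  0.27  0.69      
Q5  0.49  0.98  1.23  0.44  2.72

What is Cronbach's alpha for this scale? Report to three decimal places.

α = 0.781

Σσᵢ² = 0.64 + 1.46 + 2.13 + 0.69 + 2.72 = 7.64
Sum of off-diagonal covariances = 6.36
σ²_total = 7.64 + 2 × 6.36 = 20.36
α = (k/(k−1))·(1 − Σσᵢ²/σ²_total) = (5/4)·(1 − 7.64/20.36) = 0.781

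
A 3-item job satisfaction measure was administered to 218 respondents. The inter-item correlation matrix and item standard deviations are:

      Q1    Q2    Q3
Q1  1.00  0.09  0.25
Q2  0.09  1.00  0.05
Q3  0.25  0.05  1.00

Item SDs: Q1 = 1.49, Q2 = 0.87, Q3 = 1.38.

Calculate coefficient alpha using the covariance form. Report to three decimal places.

coefficient alpha = 0.331

Σσ²ᵢ = 1.49² + 0.87² + 1.38² = 4.8814
Covariances σ_ij = r_ij · s_i · s_j:
  σ(Q1,Q2) = 0.09 × 1.49 × 0.87 = 0.1167
  σ(Q1,Q3) = 0.25 × 1.49 × 1.38 = 0.5141
  σ(Q2,Q3) = 0.05 × 0.87 × 1.38 = 0.0600
σ²_T = Σσ²ᵢ + 2·Σσ_ij = 4.8814 + 2 × 0.6908 = 6.2630
α = (3/2)·(1 − 4.8814/6.2630) = 0.331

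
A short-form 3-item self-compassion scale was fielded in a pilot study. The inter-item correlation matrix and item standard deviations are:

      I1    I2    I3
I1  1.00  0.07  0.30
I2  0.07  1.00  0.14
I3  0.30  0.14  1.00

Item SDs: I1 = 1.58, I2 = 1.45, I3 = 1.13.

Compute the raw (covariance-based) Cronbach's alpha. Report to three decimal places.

Σσ²ᵢ = 1.58² + 1.45² + 1.13² = 5.8758
Covariances σ_ij = r_ij · s_i · s_j:
  σ(I1,I2) = 0.07 × 1.58 × 1.45 = 0.1604
  σ(I1,I3) = 0.30 × 1.58 × 1.13 = 0.5356
  σ(I2,I3) = 0.14 × 1.45 × 1.13 = 0.2294
σ²_T = Σσ²ᵢ + 2·Σσ_ij = 5.8758 + 2 × 0.9254 = 7.7266
α = (3/2)·(1 − 5.8758/7.7266) = 0.359

α = 0.359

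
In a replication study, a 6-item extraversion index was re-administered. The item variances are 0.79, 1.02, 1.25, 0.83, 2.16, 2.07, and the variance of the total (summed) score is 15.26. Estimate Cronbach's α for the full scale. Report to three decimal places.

α = 0.561

ΣVar(i) = 0.79 + 1.02 + 1.25 + 0.83 + 2.16 + 2.07 = 8.12
α = (k/(k−1))·(1 − ΣVar(i)/total variance) = (6/5)·(1 − 8.12/15.26) = 0.561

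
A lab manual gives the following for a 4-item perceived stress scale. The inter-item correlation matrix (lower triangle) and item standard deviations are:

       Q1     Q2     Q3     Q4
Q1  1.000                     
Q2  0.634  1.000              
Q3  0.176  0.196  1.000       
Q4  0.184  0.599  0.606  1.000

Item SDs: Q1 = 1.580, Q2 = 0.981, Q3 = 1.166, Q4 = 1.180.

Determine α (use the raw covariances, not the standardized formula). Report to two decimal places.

Σσ²ᵢ = 1.580² + 0.981² + 1.166² + 1.180² = 6.2107
Covariances σ_ij = r_ij · s_i · s_j:
  σ(Q1,Q2) = 0.634 × 1.580 × 0.981 = 0.9827
  σ(Q1,Q3) = 0.176 × 1.580 × 1.166 = 0.3242
  σ(Q1,Q4) = 0.184 × 1.580 × 1.180 = 0.3430
  σ(Q2,Q3) = 0.196 × 0.981 × 1.166 = 0.2242
  σ(Q2,Q4) = 0.599 × 0.981 × 1.180 = 0.6934
  σ(Q3,Q4) = 0.606 × 1.166 × 1.180 = 0.8338
σ²_T = Σσ²ᵢ + 2·Σσ_ij = 6.2107 + 2 × 3.4013 = 13.0133
α = (4/3)·(1 − 6.2107/13.0133) = 0.70

α = 0.70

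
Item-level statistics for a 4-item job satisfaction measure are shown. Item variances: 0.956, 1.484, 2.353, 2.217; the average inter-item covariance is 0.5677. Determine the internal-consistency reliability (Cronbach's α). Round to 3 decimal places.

α = 0.657

ΣVar(i) = 0.956 + 1.484 + 2.353 + 2.217 = 7.010
Sum of the 6 distinct covariances = 6 × 0.5677 = 3.4062
σ²_total = ΣVar(i) + 2·Σcov = 7.010 + 2 × 3.4062 = 13.8224
α = (4/3)·(1 − 7.010/13.8224) = 0.657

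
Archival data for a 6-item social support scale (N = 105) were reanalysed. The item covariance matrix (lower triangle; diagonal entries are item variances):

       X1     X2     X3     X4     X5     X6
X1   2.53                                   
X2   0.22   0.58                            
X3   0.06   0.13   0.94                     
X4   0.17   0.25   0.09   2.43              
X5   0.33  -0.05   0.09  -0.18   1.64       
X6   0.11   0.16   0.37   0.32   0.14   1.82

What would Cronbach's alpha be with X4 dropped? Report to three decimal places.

α = 0.367

Remaining items: X1, X2, X3, X5, X6 (k = 5).
sum of item variances = 2.53 + 0.58 + 0.94 + 1.64 + 1.82 = 7.51
total variance = 7.51 + 2 × 1.56 = 10.63
α (item deleted) = (5/4)·(1 − 7.51/10.63) = 0.367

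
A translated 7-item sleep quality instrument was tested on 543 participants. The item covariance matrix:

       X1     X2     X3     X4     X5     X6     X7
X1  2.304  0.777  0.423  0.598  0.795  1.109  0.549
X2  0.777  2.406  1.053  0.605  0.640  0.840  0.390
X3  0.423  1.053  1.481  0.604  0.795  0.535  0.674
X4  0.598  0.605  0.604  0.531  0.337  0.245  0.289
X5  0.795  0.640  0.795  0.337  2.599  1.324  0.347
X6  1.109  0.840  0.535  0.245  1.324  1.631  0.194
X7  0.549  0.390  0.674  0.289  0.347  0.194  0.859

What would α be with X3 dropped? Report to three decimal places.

α = 0.764

Remaining items: X1, X2, X4, X5, X6, X7 (k = 6).
sum of item variances = 2.304 + 2.406 + 0.531 + 2.599 + 1.631 + 0.859 = 10.330
Var(T) = 10.330 + 2 × 9.039 = 28.408
α (item deleted) = (6/5)·(1 − 10.330/28.408) = 0.764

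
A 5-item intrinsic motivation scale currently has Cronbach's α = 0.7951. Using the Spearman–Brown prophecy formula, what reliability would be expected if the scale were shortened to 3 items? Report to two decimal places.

predicted reliability = 0.70

Length factor m = 3/5 = 0.6000
α' = m·α / (1 − (1−m)·α)
   = 3/5 × 0.7951 / (1 − (1 − 3/5) × 0.7951)
   = 0.4771 / 0.6820 = 0.70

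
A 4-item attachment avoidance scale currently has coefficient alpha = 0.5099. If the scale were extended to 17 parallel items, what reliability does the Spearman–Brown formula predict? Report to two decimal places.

predicted reliability = 0.82

Length factor m = 17/4 = 4.2500
α' = m·α / (1 + (m−1)·α)
   = 17/4 × 0.5099 / (1 + (17/4 − 1) × 0.5099)
   = 2.1671 / 2.6572 = 0.82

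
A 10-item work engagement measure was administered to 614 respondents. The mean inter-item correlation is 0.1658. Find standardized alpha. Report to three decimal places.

α = 0.665

Standardized α = k·r̄ / (1 + (k−1)·r̄) = 10 × 0.1658 / (1 + 9 × 0.1658)
  = 1.6580 / 2.4922 = 0.665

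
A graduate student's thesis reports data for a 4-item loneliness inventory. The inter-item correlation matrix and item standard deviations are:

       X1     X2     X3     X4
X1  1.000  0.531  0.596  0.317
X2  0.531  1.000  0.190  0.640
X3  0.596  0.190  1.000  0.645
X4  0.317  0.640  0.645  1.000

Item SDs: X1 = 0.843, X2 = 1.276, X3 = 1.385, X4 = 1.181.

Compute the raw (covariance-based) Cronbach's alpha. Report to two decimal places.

Σσ²ᵢ = 0.843² + 1.276² + 1.385² + 1.181² = 5.6518
Covariances σ_ij = r_ij · s_i · s_j:
  σ(X1,X2) = 0.531 × 0.843 × 1.276 = 0.5712
  σ(X1,X3) = 0.596 × 0.843 × 1.385 = 0.6959
  σ(X1,X4) = 0.317 × 0.843 × 1.181 = 0.3156
  σ(X2,X3) = 0.190 × 1.276 × 1.385 = 0.3358
  σ(X2,X4) = 0.640 × 1.276 × 1.181 = 0.9645
  σ(X3,X4) = 0.645 × 1.385 × 1.181 = 1.0550
σ²_T = Σσ²ᵢ + 2·Σσ_ij = 5.6518 + 2 × 3.9380 = 13.5278
α = (4/3)·(1 − 5.6518/13.5278) = 0.78

α = 0.78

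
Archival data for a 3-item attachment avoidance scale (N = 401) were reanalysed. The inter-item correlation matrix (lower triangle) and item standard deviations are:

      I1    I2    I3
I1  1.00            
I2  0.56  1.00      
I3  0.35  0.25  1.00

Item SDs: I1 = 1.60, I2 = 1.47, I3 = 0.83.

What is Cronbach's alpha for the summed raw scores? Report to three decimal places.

Σσ²ᵢ = 1.60² + 1.47² + 0.83² = 5.4098
Covariances σ_ij = r_ij · s_i · s_j:
  σ(I1,I2) = 0.56 × 1.60 × 1.47 = 1.3171
  σ(I1,I3) = 0.35 × 1.60 × 0.83 = 0.4648
  σ(I2,I3) = 0.25 × 1.47 × 0.83 = 0.3050
σ²_T = Σσ²ᵢ + 2·Σσ_ij = 5.4098 + 2 × 2.0869 = 9.5836
α = (3/2)·(1 − 5.4098/9.5836) = 0.653

Cronbach's alpha = 0.653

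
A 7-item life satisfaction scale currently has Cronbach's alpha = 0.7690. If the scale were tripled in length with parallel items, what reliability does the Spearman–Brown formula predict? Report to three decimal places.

Length factor m = 3
α' = m·α / (1 + (m−1)·α)
   = 3 × 0.7690 / (1 + (3 − 1) × 0.7690)
   = 2.3070 / 2.5380 = 0.909

predicted reliability = 0.909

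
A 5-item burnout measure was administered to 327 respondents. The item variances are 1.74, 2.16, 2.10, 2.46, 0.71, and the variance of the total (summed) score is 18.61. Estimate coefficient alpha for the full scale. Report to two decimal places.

ΣVar(i) = 1.74 + 2.16 + 2.10 + 2.46 + 0.71 = 9.17
α = (k/(k−1))·(1 − ΣVar(i)/Var(T)) = (5/4)·(1 − 9.17/18.61) = 0.63

α = 0.63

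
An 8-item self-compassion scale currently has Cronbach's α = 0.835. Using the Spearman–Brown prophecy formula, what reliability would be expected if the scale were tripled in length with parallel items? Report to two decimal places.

Length factor m = 3
α' = m·α / (1 + (m−1)·α)
   = 3 × 0.835 / (1 + (3 − 1) × 0.835)
   = 2.5050 / 2.6700 = 0.94

predicted reliability = 0.94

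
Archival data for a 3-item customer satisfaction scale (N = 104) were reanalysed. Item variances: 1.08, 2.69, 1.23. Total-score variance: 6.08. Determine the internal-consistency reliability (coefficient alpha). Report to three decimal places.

α = 0.266

sum of item variances = 1.08 + 2.69 + 1.23 = 5.00
α = (k/(k−1))·(1 − sum of item variances/σ²_total) = (3/2)·(1 − 5.00/6.08) = 0.266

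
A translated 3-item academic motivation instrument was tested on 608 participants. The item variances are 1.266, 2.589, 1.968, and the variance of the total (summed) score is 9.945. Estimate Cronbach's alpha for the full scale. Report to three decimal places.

Σσ²ᵢ = 1.266 + 2.589 + 1.968 = 5.823
α = (k/(k−1))·(1 − Σσ²ᵢ/Var(T)) = (3/2)·(1 − 5.823/9.945) = 0.622

Cronbach's alpha = 0.622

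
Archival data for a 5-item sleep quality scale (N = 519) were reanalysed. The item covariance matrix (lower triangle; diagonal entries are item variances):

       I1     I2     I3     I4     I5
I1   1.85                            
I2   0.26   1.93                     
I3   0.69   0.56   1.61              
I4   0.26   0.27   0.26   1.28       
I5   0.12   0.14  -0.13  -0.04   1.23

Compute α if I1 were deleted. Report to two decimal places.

Remaining items: I2, I3, I4, I5 (k = 4).
Σσᵢ² = 1.93 + 1.61 + 1.28 + 1.23 = 6.05
Var(T) = 6.05 + 2 × 1.06 = 8.17
α (item deleted) = (4/3)·(1 − 6.05/8.17) = 0.35

α = 0.35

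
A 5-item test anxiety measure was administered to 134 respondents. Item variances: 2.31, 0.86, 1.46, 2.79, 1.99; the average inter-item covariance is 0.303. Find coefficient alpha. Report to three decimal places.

coefficient alpha = 0.490

Σσ²ᵢ = 2.31 + 0.86 + 1.46 + 2.79 + 1.99 = 9.41
Sum of the 10 distinct covariances = 10 × 0.303 = 3.030
σ²_T = Σσ²ᵢ + 2·Σcov = 9.41 + 2 × 3.030 = 15.470
α = (5/4)·(1 − 9.41/15.470) = 0.490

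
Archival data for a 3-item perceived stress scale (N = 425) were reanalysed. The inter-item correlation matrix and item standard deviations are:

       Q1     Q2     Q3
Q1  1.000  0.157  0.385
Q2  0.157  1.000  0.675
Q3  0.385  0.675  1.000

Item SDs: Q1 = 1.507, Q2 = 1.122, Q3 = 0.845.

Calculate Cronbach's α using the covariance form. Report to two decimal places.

Cronbach's α = 0.60

Σσ²ᵢ = 1.507² + 1.122² + 0.845² = 4.2440
Covariances σ_ij = r_ij · s_i · s_j:
  σ(Q1,Q2) = 0.157 × 1.507 × 1.122 = 0.2655
  σ(Q1,Q3) = 0.385 × 1.507 × 0.845 = 0.4903
  σ(Q2,Q3) = 0.675 × 1.122 × 0.845 = 0.6400
σ²_T = Σσ²ᵢ + 2·Σσ_ij = 4.2440 + 2 × 1.3958 = 7.0356
α = (3/2)·(1 − 4.2440/7.0356) = 0.60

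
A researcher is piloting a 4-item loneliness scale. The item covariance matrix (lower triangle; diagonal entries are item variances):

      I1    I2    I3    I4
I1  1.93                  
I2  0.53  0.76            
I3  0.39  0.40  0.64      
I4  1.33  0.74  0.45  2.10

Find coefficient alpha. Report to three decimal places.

Σσ²ᵢ = 1.93 + 0.76 + 0.64 + 2.10 = 5.43
Σ_{i<j} σ_ij = 3.84
Var(T) = 5.43 + 2 × 3.84 = 13.11
α = (k/(k−1))·(1 − Σσ²ᵢ/Var(T)) = (4/3)·(1 − 5.43/13.11) = 0.781

α = 0.781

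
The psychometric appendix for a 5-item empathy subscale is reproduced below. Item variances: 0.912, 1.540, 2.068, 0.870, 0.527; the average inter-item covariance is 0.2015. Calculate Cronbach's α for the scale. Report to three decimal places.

α = 0.506

Σσ²ᵢ = 0.912 + 1.540 + 2.068 + 0.870 + 0.527 = 5.917
Sum of the 10 distinct covariances = 10 × 0.2015 = 2.0150
σ²_T = Σσ²ᵢ + 2·Σcov = 5.917 + 2 × 2.0150 = 9.9470
α = (5/4)·(1 − 5.917/9.9470) = 0.506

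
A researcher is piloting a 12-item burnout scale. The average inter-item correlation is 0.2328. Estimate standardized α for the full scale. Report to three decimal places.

Standardized α = k·r̄ / (1 + (k−1)·r̄) = 12 × 0.2328 / (1 + 11 × 0.2328)
  = 2.7936 / 3.5608 = 0.785

standardized α = 0.785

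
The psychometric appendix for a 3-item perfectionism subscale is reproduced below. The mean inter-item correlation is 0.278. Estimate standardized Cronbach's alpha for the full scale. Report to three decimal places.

Standardized α = k·r̄ / (1 + (k−1)·r̄) = 3 × 0.278 / (1 + 2 × 0.278)
  = 0.8340 / 1.5560 = 0.536

standardized Cronbach's alpha = 0.536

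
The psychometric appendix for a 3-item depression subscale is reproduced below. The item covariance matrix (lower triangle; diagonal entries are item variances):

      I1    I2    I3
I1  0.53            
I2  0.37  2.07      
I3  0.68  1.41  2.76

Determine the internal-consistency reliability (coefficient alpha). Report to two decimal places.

coefficient alpha = 0.72

sum of item variances = 0.53 + 2.07 + 2.76 = 5.36
Sum of the distinct covariances = 2.46
σ²_T = 5.36 + 2 × 2.46 = 10.28
α = (k/(k−1))·(1 − sum of item variances/σ²_T) = (3/2)·(1 − 5.36/10.28) = 0.72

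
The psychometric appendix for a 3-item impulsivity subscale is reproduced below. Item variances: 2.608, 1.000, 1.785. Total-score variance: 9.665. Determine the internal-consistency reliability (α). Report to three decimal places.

Σσᵢ² = 2.608 + 1.000 + 1.785 = 5.393
α = (k/(k−1))·(1 − Σσᵢ²/σ²_total) = (3/2)·(1 − 5.393/9.665) = 0.663

α = 0.663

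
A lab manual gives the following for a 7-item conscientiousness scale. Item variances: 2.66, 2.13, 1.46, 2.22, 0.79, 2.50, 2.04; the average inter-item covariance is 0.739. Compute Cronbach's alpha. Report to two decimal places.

α = 0.81

Σσᵢ² = 2.66 + 2.13 + 1.46 + 2.22 + 0.79 + 2.50 + 2.04 = 13.80
Sum of the 21 distinct covariances = 21 × 0.739 = 15.519
σ²_total = Σσᵢ² + 2·Σcov = 13.80 + 2 × 15.519 = 44.838
α = (7/6)·(1 − 13.80/44.838) = 0.81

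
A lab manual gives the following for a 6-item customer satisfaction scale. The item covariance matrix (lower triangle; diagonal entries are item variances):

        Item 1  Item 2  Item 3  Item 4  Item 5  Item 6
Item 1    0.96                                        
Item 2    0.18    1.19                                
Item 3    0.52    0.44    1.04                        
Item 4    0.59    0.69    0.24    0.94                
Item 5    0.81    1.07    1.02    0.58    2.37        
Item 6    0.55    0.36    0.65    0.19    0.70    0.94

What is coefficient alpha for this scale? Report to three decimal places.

α = 0.837

sum of item variances = 0.96 + 1.19 + 1.04 + 0.94 + 2.37 + 0.94 = 7.44
Σ_{i<j} σ_ij = 8.59
σ²_T = 7.44 + 2 × 8.59 = 24.62
α = (k/(k−1))·(1 − sum of item variances/σ²_T) = (6/5)·(1 − 7.44/24.62) = 0.837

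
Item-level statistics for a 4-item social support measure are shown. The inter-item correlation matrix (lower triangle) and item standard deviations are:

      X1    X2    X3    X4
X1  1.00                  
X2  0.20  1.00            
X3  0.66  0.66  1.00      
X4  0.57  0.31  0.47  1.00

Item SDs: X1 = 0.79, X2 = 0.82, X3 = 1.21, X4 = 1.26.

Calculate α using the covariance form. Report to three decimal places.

α = 0.775

Σσ²ᵢ = 0.79² + 0.82² + 1.21² + 1.26² = 4.3482
Covariances σ_ij = r_ij · s_i · s_j:
  σ(X1,X2) = 0.20 × 0.79 × 0.82 = 0.1296
  σ(X1,X3) = 0.66 × 0.79 × 1.21 = 0.6309
  σ(X1,X4) = 0.57 × 0.79 × 1.26 = 0.5674
  σ(X2,X3) = 0.66 × 0.82 × 1.21 = 0.6549
  σ(X2,X4) = 0.31 × 0.82 × 1.26 = 0.3203
  σ(X3,X4) = 0.47 × 1.21 × 1.26 = 0.7166
σ²_T = Σσ²ᵢ + 2·Σσ_ij = 4.3482 + 2 × 3.0197 = 10.3876
α = (4/3)·(1 − 4.3482/10.3876) = 0.775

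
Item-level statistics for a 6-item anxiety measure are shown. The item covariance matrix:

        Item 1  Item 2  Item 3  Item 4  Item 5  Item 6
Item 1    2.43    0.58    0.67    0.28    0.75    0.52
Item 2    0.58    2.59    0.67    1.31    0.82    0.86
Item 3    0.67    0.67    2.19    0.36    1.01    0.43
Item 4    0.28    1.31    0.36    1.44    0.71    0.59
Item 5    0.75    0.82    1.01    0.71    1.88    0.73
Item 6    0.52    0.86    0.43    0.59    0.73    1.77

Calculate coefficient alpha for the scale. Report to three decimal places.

coefficient alpha = 0.751

sum of item variances = 2.43 + 2.59 + 2.19 + 1.44 + 1.88 + 1.77 = 12.30
Σ_{i<j} σ_ij = 10.29
σ²_T = 12.30 + 2 × 10.29 = 32.88
α = (k/(k−1))·(1 − sum of item variances/σ²_T) = (6/5)·(1 − 12.30/32.88) = 0.751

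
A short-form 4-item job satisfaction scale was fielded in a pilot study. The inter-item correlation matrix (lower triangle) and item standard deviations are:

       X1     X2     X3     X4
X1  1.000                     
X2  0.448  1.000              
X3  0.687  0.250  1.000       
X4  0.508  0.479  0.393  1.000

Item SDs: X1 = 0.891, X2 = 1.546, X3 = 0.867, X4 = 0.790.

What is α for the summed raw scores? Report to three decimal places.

α = 0.722

Σσ²ᵢ = 0.891² + 1.546² + 0.867² + 0.790² = 4.5598
Covariances σ_ij = r_ij · s_i · s_j:
  σ(X1,X2) = 0.448 × 0.891 × 1.546 = 0.6171
  σ(X1,X3) = 0.687 × 0.891 × 0.867 = 0.5307
  σ(X1,X4) = 0.508 × 0.891 × 0.790 = 0.3576
  σ(X2,X3) = 0.250 × 1.546 × 0.867 = 0.3351
  σ(X2,X4) = 0.479 × 1.546 × 0.790 = 0.5850
  σ(X3,X4) = 0.393 × 0.867 × 0.790 = 0.2692
σ²_T = Σσ²ᵢ + 2·Σσ_ij = 4.5598 + 2 × 2.6947 = 9.9492
α = (4/3)·(1 − 4.5598/9.9492) = 0.722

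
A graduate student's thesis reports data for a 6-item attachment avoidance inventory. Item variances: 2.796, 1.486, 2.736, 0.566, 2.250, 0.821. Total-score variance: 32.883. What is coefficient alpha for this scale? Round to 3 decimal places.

α = 0.811

Σσ²ᵢ = 2.796 + 1.486 + 2.736 + 0.566 + 2.250 + 0.821 = 10.655
α = (k/(k−1))·(1 − Σσ²ᵢ/Var(T)) = (6/5)·(1 − 10.655/32.883) = 0.811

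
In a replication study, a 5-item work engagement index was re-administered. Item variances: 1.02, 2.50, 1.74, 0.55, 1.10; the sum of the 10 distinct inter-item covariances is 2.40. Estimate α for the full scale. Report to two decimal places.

Σσᵢ² = 1.02 + 2.50 + 1.74 + 0.55 + 1.10 = 6.91
Sum of distinct covariances = 2.40
σ²_T = Σσᵢ² + 2·Σcov = 6.91 + 2 × 2.40 = 11.71
α = (5/4)·(1 − 6.91/11.71) = 0.51

α = 0.51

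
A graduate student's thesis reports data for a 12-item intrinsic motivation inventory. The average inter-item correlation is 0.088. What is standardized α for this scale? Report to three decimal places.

Standardized α = k·r̄ / (1 + (k−1)·r̄) = 12 × 0.088 / (1 + 11 × 0.088)
  = 1.0560 / 1.9680 = 0.537

standardized α = 0.537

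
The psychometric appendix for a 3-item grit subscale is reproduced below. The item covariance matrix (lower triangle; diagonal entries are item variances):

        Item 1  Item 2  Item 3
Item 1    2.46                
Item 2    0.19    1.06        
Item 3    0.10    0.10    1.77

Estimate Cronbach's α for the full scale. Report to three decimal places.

α = 0.193

Σσᵢ² = 2.46 + 1.06 + 1.77 = 5.29
Sum of the distinct covariances = 0.39
total variance = 5.29 + 2 × 0.39 = 6.07
α = (k/(k−1))·(1 − Σσᵢ²/total variance) = (3/2)·(1 − 5.29/6.07) = 0.193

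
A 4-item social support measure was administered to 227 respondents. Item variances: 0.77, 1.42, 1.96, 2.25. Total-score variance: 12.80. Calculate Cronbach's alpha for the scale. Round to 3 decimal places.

Σσ²ᵢ = 0.77 + 1.42 + 1.96 + 2.25 = 6.40
α = (k/(k−1))·(1 − Σσ²ᵢ/total variance) = (4/3)·(1 − 6.40/12.80) = 0.667

Cronbach's alpha = 0.667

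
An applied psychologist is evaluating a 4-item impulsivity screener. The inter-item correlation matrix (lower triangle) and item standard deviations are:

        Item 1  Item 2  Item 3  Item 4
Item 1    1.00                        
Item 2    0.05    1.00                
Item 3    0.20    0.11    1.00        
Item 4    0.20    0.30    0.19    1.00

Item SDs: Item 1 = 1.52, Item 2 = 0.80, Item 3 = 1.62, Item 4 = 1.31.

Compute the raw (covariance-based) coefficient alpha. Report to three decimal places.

α = 0.443

Σσ²ᵢ = 1.52² + 0.80² + 1.62² + 1.31² = 7.2909
Covariances σ_ij = r_ij · s_i · s_j:
  σ(Item 1,Item 2) = 0.05 × 1.52 × 0.80 = 0.0608
  σ(Item 1,Item 3) = 0.20 × 1.52 × 1.62 = 0.4925
  σ(Item 1,Item 4) = 0.20 × 1.52 × 1.31 = 0.3982
  σ(Item 2,Item 3) = 0.11 × 0.80 × 1.62 = 0.1426
  σ(Item 2,Item 4) = 0.30 × 0.80 × 1.31 = 0.3144
  σ(Item 3,Item 4) = 0.19 × 1.62 × 1.31 = 0.4032
σ²_T = Σσ²ᵢ + 2·Σσ_ij = 7.2909 + 2 × 1.8117 = 10.9143
α = (4/3)·(1 − 7.2909/10.9143) = 0.443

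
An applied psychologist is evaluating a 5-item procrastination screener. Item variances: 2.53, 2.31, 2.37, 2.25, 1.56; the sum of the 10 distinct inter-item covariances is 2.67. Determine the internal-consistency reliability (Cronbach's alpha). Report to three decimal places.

Cronbach's alpha = 0.408

Σσᵢ² = 2.53 + 2.31 + 2.37 + 2.25 + 1.56 = 11.02
Sum of distinct covariances = 2.67
Var(T) = Σσᵢ² + 2·Σcov = 11.02 + 2 × 2.67 = 16.36
α = (5/4)·(1 − 11.02/16.36) = 0.408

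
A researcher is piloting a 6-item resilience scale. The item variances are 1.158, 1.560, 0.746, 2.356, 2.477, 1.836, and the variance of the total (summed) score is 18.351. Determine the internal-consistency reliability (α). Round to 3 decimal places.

α = 0.537

sum of item variances = 1.158 + 1.560 + 0.746 + 2.356 + 2.477 + 1.836 = 10.133
α = (k/(k−1))·(1 − sum of item variances/σ²_T) = (6/5)·(1 − 10.133/18.351) = 0.537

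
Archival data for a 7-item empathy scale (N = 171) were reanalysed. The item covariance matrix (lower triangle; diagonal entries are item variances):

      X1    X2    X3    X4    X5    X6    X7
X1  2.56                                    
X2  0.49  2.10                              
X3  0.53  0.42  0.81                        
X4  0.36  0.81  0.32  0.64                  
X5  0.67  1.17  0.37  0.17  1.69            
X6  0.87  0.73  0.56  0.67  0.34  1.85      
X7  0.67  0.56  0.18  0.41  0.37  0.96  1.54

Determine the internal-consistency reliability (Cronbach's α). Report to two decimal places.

sum of item variances = 2.56 + 2.10 + 0.81 + 0.64 + 1.69 + 1.85 + 1.54 = 11.19
Σ_{i<j} σ_ij = 11.63
Var(T) = 11.19 + 2 × 11.63 = 34.45
α = (k/(k−1))·(1 − sum of item variances/Var(T)) = (7/6)·(1 − 11.19/34.45) = 0.79

α = 0.79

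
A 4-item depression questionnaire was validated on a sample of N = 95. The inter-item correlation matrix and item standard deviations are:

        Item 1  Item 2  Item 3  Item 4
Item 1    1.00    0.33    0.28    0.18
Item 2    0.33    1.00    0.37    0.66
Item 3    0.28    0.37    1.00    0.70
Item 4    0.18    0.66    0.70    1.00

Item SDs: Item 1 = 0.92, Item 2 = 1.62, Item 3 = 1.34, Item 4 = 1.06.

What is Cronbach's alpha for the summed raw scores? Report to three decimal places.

Cronbach's alpha = 0.737

Σσ²ᵢ = 0.92² + 1.62² + 1.34² + 1.06² = 6.3900
Covariances σ_ij = r_ij · s_i · s_j:
  σ(Item 1,Item 2) = 0.33 × 0.92 × 1.62 = 0.4918
  σ(Item 1,Item 3) = 0.28 × 0.92 × 1.34 = 0.3452
  σ(Item 1,Item 4) = 0.18 × 0.92 × 1.06 = 0.1755
  σ(Item 2,Item 3) = 0.37 × 1.62 × 1.34 = 0.8032
  σ(Item 2,Item 4) = 0.66 × 1.62 × 1.06 = 1.1334
  σ(Item 3,Item 4) = 0.70 × 1.34 × 1.06 = 0.9943
σ²_T = Σσ²ᵢ + 2·Σσ_ij = 6.3900 + 2 × 3.9434 = 14.2768
α = (4/3)·(1 − 6.3900/14.2768) = 0.737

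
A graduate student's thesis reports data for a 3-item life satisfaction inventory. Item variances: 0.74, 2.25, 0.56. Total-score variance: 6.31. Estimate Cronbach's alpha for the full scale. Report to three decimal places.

sum of item variances = 0.74 + 2.25 + 0.56 = 3.55
α = (k/(k−1))·(1 − sum of item variances/σ²_T) = (3/2)·(1 − 3.55/6.31) = 0.656

α = 0.656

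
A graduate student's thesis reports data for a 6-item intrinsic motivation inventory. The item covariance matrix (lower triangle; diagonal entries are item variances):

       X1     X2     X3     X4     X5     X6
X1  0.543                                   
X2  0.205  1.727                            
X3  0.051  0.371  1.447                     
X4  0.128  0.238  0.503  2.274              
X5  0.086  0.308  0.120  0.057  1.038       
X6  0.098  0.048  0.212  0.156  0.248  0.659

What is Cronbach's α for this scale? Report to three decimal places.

Σσᵢ² = 0.543 + 1.727 + 1.447 + 2.274 + 1.038 + 0.659 = 7.688
Σ_{i<j} σ_ij = 2.829
σ²_T = 7.688 + 2 × 2.829 = 13.346
α = (k/(k−1))·(1 − Σσᵢ²/σ²_T) = (6/5)·(1 − 7.688/13.346) = 0.509

α = 0.509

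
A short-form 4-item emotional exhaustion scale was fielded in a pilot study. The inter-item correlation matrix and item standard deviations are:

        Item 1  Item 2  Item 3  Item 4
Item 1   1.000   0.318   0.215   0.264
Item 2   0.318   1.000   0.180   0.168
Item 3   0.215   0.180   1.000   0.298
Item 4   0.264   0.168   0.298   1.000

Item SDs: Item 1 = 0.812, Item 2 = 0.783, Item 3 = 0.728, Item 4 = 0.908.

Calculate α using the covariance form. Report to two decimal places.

α = 0.56

Σσ²ᵢ = 0.812² + 0.783² + 0.728² + 0.908² = 2.6269
Covariances σ_ij = r_ij · s_i · s_j:
  σ(Item 1,Item 2) = 0.318 × 0.812 × 0.783 = 0.2022
  σ(Item 1,Item 3) = 0.215 × 0.812 × 0.728 = 0.1271
  σ(Item 1,Item 4) = 0.264 × 0.812 × 0.908 = 0.1946
  σ(Item 2,Item 3) = 0.180 × 0.783 × 0.728 = 0.1026
  σ(Item 2,Item 4) = 0.168 × 0.783 × 0.908 = 0.1194
  σ(Item 3,Item 4) = 0.298 × 0.728 × 0.908 = 0.1970
σ²_T = Σσ²ᵢ + 2·Σσ_ij = 2.6269 + 2 × 0.9429 = 4.5127
α = (4/3)·(1 − 2.6269/4.5127) = 0.56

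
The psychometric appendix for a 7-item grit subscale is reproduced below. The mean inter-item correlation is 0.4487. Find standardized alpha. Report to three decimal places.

Standardized α = k·r̄ / (1 + (k−1)·r̄) = 7 × 0.4487 / (1 + 6 × 0.4487)
  = 3.1409 / 3.6922 = 0.851

standardized alpha = 0.851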